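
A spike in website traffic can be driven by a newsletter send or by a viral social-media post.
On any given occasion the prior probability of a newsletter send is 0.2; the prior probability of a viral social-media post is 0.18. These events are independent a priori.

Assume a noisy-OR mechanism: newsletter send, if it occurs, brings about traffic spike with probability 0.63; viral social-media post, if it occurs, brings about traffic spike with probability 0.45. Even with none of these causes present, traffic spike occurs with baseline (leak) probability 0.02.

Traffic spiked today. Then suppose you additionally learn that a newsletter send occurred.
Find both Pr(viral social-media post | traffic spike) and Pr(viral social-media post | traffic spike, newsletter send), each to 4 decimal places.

Pr(viral social-media post | traffic spike) ≈ 0.4473; Pr(viral social-media post | traffic spike, newsletter send) ≈ 0.2161

Under noisy-OR, P(traffic spike | causes) = 1 − (1−0.02)·∏(1−qᵢ) over the active causes.
P(traffic spike) = 0.02·0.8·0.82 + 0.461·0.8·0.18 + 0.6374·0.2·0.82 + 0.80057·0.2·0.18 = 0.013120 + 0.066384 + 0.104534 + 0.028821 = 0.212859
Of this, 0.095205 comes from 0.066384 + 0.028821 (the viral social-media post=true cases).
Hence the posterior is 0.095205/0.212859 ≈ 0.4473.

Now also conditioning on newsletter send=true:
Sum P(traffic spike|·) weighted by the priors over both values of viral social-media post:
  P(traffic spike | newsletter send) = 0.6374×0.82 + 0.80057×0.18
        = 0.522668 + 0.144103 = 0.666771
The terms with viral social-media post present sum to 0.144103, so
  P(viral social-media post | traffic spike, newsletter send) = 0.144103 / 0.666771 ≈ 0.2161
The drop from 0.4473 to 0.2161 is the explaining-away (discounting) effect.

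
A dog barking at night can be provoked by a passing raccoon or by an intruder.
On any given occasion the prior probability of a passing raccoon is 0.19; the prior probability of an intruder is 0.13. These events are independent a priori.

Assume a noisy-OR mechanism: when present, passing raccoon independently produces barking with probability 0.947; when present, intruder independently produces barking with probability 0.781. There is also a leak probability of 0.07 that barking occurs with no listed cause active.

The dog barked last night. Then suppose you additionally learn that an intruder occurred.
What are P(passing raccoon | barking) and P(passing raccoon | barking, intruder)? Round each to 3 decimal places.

P(passing raccoon | barking) ≈ 0.577; P(passing raccoon | barking, intruder) ≈ 0.226

Under noisy-OR, P(barking | causes) = 1 − (1−0.07)·∏(1−qᵢ) over the active causes.
P(barking) = 0.07*0.81*0.87 + 0.79633*0.81*0.13 + 0.95071*0.19*0.87 + 0.989205*0.19*0.13 = 0.049329 + 0.083854 + 0.157152 + 0.024433 = 0.314768
Of this, 0.181585 comes from 0.157152 + 0.024433 (the passing raccoon=true cases).
P(passing raccoon | barking) = 0.181585 / 0.314768 ≈ 0.577

With the extra evidence:
By total probability over both values of passing raccoon:
  P(barking | intruder) = 0.79633×0.81 + 0.989205×0.19
        = 0.645027 + 0.187949 = 0.832976
The terms with passing raccoon present sum to 0.187949, so
  P(passing raccoon | barking, intruder) = 0.187949 / 0.832976 ≈ 0.226
— intruder explains away the evidence for passing raccoon.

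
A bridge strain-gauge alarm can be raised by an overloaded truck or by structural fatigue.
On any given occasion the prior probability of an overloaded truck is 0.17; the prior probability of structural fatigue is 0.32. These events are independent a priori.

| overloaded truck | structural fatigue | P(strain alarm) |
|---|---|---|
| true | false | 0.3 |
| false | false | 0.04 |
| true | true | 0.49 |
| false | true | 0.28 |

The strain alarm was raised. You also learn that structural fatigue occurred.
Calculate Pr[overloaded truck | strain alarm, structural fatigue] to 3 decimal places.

Pr[overloaded truck | strain alarm, structural fatigue] ≈ 0.264

Numerator (weight on configurations with overloaded truck): 0.49*0.17 = 0.083300
Denominator P(strain alarm | structural fatigue): 0.28*0.83 + 0.49*0.17 = 0.315700
Posterior = 0.083300 / 0.315700 ≈ 0.264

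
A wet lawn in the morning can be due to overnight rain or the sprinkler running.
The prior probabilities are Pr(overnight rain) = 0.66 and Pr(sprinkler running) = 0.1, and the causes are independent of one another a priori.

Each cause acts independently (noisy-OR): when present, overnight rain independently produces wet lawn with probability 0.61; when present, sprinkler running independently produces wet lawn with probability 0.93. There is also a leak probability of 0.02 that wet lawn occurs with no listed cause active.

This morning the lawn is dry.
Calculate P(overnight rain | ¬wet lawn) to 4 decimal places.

P(overnight rain | ¬wet lawn) ≈ 0.4309

Under noisy-OR, P(wet lawn | causes) = 1 − (1−0.02)·∏(1−qᵢ) over the active causes.
Enumerate the 4 (overnight rain, sprinkler running) configurations and weight by the priors:
  P(¬wet lawn) = 0.98×0.34×0.9 + 0.0686×0.34×0.1 + 0.3822×0.66×0.9 + 0.026754×0.66×0.1
        = 0.299880 + 0.002332 + 0.227027 + 0.001766 = 0.531005
The terms with overnight rain present sum to 0.228793, so
  P(overnight rain | ¬wet lawn) = 0.228793 / 0.531005 ≈ 0.4309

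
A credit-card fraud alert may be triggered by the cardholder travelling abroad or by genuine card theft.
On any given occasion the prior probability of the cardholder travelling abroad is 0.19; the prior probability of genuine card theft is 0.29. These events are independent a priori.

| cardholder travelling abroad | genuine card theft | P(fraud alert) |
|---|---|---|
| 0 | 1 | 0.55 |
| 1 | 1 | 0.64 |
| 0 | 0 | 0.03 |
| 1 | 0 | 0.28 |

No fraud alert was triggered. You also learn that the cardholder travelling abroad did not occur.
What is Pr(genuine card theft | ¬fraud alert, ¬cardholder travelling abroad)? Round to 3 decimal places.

P(¬fraud alert | ¬cardholder travelling abroad) = 0.97×0.71 + 0.45×0.29 = 0.688700 + 0.130500 = 0.819200
Of this, 0.130500 comes from 0.45×0.29 (the genuine card theft=true cases).
P(genuine card theft | ¬fraud alert, ¬cardholder travelling abroad) = 0.130500 / 0.819200 ≈ 0.159

Pr(genuine card theft | ¬fraud alert, ¬cardholder travelling abroad) ≈ 0.159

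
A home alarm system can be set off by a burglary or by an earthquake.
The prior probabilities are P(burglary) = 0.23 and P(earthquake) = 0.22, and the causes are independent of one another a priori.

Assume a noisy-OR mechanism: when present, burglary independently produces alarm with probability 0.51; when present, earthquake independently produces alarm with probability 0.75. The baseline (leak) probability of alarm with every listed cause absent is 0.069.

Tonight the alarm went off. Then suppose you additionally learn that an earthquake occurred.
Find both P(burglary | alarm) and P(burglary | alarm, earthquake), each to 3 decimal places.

Under noisy-OR, P(alarm | causes) = 1 − (1−0.069)·∏(1−qᵢ) over the active causes.
Weight on burglary=true, given the evidence: 0.097560 + 0.044829 = 0.142389
The normalizing constant is 0.069·0.77·0.78 + 0.76725·0.77·0.22 + 0.54381·0.23·0.78 + 0.885953·0.23·0.22 = 0.313802
P(burglary | alarm) = 0.142389/0.313802 ≈ 0.454

Now condition on the additional information:
Enumerate both values of burglary and weight by the priors:
  P(alarm | earthquake) = 0.76725·0.77 + 0.885953·0.23
        = 0.590782 + 0.203769 = 0.794551
The terms with burglary present sum to 0.203769, so
  P(burglary | alarm, earthquake) = 0.203769 / 0.794551 ≈ 0.256

P(burglary | alarm) ≈ 0.454; P(burglary | alarm, earthquake) ≈ 0.256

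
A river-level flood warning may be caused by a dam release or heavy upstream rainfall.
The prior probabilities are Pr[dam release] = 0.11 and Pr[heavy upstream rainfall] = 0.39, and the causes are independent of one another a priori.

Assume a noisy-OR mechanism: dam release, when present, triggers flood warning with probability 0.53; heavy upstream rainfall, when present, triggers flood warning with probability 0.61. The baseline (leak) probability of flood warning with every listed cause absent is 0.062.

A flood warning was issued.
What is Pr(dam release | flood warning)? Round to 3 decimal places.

Under noisy-OR, P(flood warning | causes) = 1 − (1−0.062)·∏(1−qᵢ) over the active causes.
By total probability over the 4 (dam release, heavy upstream rainfall) configurations:
  P(flood warning) = 0.062*0.89*0.61 + 0.63418*0.89*0.39 + 0.55914*0.11*0.61 + 0.828065*0.11*0.39
        = 0.033660 + 0.220124 + 0.037518 + 0.035524 = 0.326826
Configurations with dam release contribute 0.073042, so
  P(dam release | flood warning) = 0.073042 / 0.326826 ≈ 0.223

Pr(dam release | flood warning) ≈ 0.223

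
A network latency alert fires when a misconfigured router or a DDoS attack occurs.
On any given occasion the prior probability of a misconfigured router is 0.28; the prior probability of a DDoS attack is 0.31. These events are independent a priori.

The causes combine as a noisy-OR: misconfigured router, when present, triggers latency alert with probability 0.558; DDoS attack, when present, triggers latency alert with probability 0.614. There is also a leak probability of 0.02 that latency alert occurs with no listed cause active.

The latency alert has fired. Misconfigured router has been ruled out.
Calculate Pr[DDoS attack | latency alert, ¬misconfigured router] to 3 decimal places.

Pr[DDoS attack | latency alert, ¬misconfigured router] ≈ 0.933

Under noisy-OR, P(latency alert | causes) = 1 − (1−0.02)·∏(1−qᵢ) over the active causes.
By total probability over both values of DDoS attack:
  P(latency alert | ¬misconfigured router) = 0.02*0.69 + 0.62172*0.31
        = 0.013800 + 0.192733 = 0.206533
Configurations with DDoS attack contribute 0.192733, so
  P(DDoS attack | latency alert, ¬misconfigured router) = 0.192733 / 0.206533 ≈ 0.933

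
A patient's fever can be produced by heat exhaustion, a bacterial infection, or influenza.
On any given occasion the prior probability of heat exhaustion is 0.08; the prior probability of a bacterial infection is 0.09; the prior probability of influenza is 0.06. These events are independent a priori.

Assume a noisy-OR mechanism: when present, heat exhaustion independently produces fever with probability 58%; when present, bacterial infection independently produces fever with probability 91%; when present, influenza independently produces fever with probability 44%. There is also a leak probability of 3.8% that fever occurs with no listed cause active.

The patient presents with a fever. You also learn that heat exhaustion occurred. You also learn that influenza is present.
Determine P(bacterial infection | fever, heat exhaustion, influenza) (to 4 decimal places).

P(bacterial infection | fever, heat exhaustion, influenza) ≈ 0.1113

Under noisy-OR, P(fever | causes) = 1 − (1−0.038)·∏(1−qᵢ) over the active causes.
For the numerator, keep only bacterial infection=true terms: 0.979636·0.09 = 0.088167
The normalizing constant is 0.773738·0.91 + 0.979636·0.09 = 0.792269
P(bacterial infection | fever, heat exhaustion, influenza) = 0.088167/0.792269 ≈ 0.1113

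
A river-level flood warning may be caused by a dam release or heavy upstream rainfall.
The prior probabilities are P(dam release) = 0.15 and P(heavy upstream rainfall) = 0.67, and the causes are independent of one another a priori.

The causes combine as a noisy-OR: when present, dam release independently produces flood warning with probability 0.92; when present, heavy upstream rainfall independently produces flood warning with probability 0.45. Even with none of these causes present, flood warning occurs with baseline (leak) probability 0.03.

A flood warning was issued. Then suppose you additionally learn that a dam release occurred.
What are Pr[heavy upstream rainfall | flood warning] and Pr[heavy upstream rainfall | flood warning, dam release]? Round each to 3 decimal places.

Under noisy-OR, P(flood warning | causes) = 1 − (1−0.03)·∏(1−qᵢ) over the active causes.
P(flood warning) = 0.03·0.85·0.33 + 0.4665·0.85·0.67 + 0.9224·0.15·0.33 + 0.95732·0.15·0.67 = 0.008415 + 0.265672 + 0.045659 + 0.096211 = 0.415957
Of this, 0.361883 comes from 0.265672 + 0.096211 (the heavy upstream rainfall=true cases).
P(heavy upstream rainfall | flood warning) = 0.361883 / 0.415957 ≈ 0.870

With the extra evidence:
P(flood warning | dam release) = 0.9224*0.33 + 0.95732*0.67 = 0.304392 + 0.641404 = 0.945796
Restricting to configurations with heavy upstream rainfall present: 0.95732*0.67 = 0.641404.
So P(heavy upstream rainfall | flood warning, dam release) = 0.641404/0.945796 ≈ 0.678.

Pr[heavy upstream rainfall | flood warning] ≈ 0.870; Pr[heavy upstream rainfall | flood warning, dam release] ≈ 0.678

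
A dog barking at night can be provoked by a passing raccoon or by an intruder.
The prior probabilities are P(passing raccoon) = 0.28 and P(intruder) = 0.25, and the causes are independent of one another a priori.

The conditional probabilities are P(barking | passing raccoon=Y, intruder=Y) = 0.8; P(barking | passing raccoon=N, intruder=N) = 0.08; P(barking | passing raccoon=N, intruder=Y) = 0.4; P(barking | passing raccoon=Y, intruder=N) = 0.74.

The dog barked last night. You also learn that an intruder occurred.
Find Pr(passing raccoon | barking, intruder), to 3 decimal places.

Numerator (weight on configurations with passing raccoon): 0.8·0.28 = 0.224000
Normalizer over all consistent configurations: 0.4·0.72 + 0.8·0.28 = 0.512000
P(passing raccoon | barking, intruder) = 0.224000/0.512000 ≈ 0.438

Pr(passing raccoon | barking, intruder) ≈ 0.438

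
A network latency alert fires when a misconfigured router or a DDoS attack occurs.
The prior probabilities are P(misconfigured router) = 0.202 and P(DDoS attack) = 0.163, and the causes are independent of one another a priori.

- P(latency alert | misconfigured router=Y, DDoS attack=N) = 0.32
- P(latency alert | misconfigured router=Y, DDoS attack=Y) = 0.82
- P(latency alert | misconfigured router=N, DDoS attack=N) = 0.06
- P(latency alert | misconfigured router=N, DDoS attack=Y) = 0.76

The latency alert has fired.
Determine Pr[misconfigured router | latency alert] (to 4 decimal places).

Pr[misconfigured router | latency alert] ≈ 0.3686

Sum P(latency alert|·) weighted by the priors over the 4 (misconfigured router, DDoS attack) configurations:
  P(latency alert) = 0.06·0.798·0.837 + 0.76·0.798·0.163 + 0.32·0.202·0.837 + 0.82·0.202·0.163
        = 0.040076 + 0.098856 + 0.054104 + 0.026999 = 0.220035
Configurations with misconfigured router contribute 0.081103, so
  P(misconfigured router | latency alert) = 0.081103 / 0.220035 ≈ 0.3686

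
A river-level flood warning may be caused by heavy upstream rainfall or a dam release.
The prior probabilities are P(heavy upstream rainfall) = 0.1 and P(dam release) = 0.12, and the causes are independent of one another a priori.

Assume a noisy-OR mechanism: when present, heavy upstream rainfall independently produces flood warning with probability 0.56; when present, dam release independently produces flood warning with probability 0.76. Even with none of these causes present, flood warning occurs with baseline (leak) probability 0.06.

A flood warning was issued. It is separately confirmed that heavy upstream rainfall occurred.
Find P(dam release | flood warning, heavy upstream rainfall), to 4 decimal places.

Under noisy-OR, P(flood warning | causes) = 1 − (1−0.06)·∏(1−qᵢ) over the active causes.
Weight on dam release=true, given the evidence: 0.900736·0.12 = 0.108088
Normalizer over all consistent configurations: 0.5864·0.88 + 0.900736·0.12 = 0.624120
Posterior = 0.108088 / 0.624120 ≈ 0.1732

P(dam release | flood warning, heavy upstream rainfall) ≈ 0.1732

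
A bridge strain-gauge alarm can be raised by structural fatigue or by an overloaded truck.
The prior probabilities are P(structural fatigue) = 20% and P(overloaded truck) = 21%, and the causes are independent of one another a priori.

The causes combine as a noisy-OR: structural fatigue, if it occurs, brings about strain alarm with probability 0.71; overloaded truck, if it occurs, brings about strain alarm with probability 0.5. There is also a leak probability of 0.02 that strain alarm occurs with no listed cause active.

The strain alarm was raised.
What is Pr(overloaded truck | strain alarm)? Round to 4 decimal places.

Pr(overloaded truck | strain alarm) ≈ 0.4919

Under noisy-OR, P(strain alarm | causes) = 1 − (1−0.02)·∏(1−qᵢ) over the active causes.
P(strain alarm) = 0.02·0.8·0.79 + 0.51·0.8·0.21 + 0.7158·0.2·0.79 + 0.8579·0.2·0.21 = 0.012640 + 0.085680 + 0.113096 + 0.036032 = 0.247448
Of this, 0.121712 comes from 0.085680 + 0.036032 (the overloaded truck=true cases).
P(overloaded truck | strain alarm) = 0.121712 / 0.247448 ≈ 0.4919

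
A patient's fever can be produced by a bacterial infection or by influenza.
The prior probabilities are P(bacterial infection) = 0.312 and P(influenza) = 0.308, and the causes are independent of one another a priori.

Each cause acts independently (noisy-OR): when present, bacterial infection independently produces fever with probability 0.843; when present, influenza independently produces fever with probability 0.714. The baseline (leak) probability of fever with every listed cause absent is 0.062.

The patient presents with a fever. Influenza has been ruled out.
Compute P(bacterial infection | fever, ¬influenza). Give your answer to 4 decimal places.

Under noisy-OR, P(fever | causes) = 1 − (1−0.062)·∏(1−qᵢ) over the active causes.
Enumerate both values of bacterial infection and weight by the priors:
  P(fever | ¬influenza) = 0.062*0.688 + 0.852734*0.312
        = 0.042656 + 0.266053 = 0.308709
The terms with bacterial infection present sum to 0.266053, so
  P(bacterial infection | fever, ¬influenza) = 0.266053 / 0.308709 ≈ 0.8618

P(bacterial infection | fever, ¬influenza) ≈ 0.8618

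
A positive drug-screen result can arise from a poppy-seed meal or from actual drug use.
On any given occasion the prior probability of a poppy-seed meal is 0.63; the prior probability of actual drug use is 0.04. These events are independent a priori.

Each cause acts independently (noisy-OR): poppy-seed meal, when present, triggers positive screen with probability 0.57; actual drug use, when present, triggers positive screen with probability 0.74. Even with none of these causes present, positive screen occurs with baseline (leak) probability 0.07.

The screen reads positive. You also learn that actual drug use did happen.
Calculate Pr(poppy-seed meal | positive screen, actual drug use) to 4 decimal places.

Pr(poppy-seed meal | positive screen, actual drug use) ≈ 0.6680

Under noisy-OR, P(positive screen | causes) = 1 − (1−0.07)·∏(1−qᵢ) over the active causes.
P(positive screen | actual drug use) = 0.7582*0.37 + 0.896026*0.63 = 0.280534 + 0.564496 = 0.845030
The poppy-seed meal-present share is 0.896026*0.63 = 0.564496.
Hence the posterior is 0.564496/0.845030 ≈ 0.6680.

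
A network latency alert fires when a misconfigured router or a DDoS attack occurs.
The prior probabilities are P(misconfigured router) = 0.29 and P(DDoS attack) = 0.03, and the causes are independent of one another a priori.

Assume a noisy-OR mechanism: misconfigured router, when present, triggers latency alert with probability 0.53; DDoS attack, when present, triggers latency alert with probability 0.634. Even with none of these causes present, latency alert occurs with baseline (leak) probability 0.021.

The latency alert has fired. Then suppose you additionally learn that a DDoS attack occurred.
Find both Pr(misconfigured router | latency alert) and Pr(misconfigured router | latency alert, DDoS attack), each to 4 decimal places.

Under noisy-OR, P(latency alert | causes) = 1 − (1−0.021)·∏(1−qᵢ) over the active causes.
For the numerator, keep only misconfigured router=true terms: 0.151865 + 0.007235 = 0.159100
The normalizing constant is 0.021×0.71×0.97 + 0.641686×0.71×0.03 + 0.53987×0.29×0.97 + 0.831592×0.29×0.03 = 0.187231
P(misconfigured router | latency alert) = 0.159100/0.187231 ≈ 0.8498

With the extra evidence:
P(latency alert | DDoS attack) = 0.641686*0.71 + 0.831592*0.29 = 0.455597 + 0.241162 = 0.696759
The misconfigured router-present share is 0.831592*0.29 = 0.241162.
P(misconfigured router | latency alert, DDoS attack) = 0.241162 / 0.696759 ≈ 0.3461
This is intercausal reasoning (explaining away): once DDoS attack accounts for the latency alert, misconfigured router becomes less likely.

Pr(misconfigured router | latency alert) ≈ 0.8498; Pr(misconfigured router | latency alert, DDoS attack) ≈ 0.3461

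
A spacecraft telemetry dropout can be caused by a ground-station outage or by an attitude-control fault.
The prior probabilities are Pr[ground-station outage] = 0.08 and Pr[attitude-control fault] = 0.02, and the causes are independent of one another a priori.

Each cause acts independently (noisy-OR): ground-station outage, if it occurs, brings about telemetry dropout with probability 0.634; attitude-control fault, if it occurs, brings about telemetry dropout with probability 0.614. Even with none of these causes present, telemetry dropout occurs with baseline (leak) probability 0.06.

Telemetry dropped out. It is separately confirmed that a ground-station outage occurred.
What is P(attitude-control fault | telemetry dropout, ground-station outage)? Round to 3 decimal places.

Under noisy-OR, P(telemetry dropout | causes) = 1 − (1−0.06)·∏(1−qᵢ) over the active causes.
Sum P(telemetry dropout|·) weighted by the priors over both values of attitude-control fault:
  P(telemetry dropout | ground-station outage) = 0.65596×0.98 + 0.867201×0.02
        = 0.642841 + 0.017344 = 0.660185
Configurations with attitude-control fault contribute 0.017344, so
  P(attitude-control fault | telemetry dropout, ground-station outage) = 0.017344 / 0.660185 ≈ 0.026

P(attitude-control fault | telemetry dropout, ground-station outage) ≈ 0.026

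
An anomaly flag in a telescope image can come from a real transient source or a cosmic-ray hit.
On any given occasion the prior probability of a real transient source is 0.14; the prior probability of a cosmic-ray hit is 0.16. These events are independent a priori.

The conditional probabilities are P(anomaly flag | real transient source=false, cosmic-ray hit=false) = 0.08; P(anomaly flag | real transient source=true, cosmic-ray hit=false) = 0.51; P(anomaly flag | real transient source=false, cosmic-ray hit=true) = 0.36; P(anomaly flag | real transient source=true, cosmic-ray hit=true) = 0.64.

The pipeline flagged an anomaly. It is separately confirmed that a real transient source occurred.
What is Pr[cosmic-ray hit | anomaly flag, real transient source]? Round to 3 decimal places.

By total probability over both values of cosmic-ray hit:
  P(anomaly flag | real transient source) = 0.51×0.84 + 0.64×0.16
        = 0.428400 + 0.102400 = 0.530800
Configurations with cosmic-ray hit contribute 0.102400, so
  P(cosmic-ray hit | anomaly flag, real transient source) = 0.102400 / 0.530800 ≈ 0.193

Pr[cosmic-ray hit | anomaly flag, real transient source] ≈ 0.193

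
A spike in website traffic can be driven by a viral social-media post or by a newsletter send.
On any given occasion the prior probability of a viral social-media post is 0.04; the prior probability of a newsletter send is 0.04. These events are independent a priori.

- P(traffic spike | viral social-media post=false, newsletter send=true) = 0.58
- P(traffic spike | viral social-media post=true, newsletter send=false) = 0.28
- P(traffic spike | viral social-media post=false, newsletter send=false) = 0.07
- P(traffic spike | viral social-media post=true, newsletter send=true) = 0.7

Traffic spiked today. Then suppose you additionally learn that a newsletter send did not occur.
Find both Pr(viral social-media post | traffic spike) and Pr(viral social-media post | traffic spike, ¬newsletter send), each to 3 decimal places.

Numerator (weight on configurations with viral social-media post): 0.010752 + 0.001120 = 0.011872
Normalizer over all consistent configurations: 0.07*0.96*0.96 + 0.58*0.96*0.04 + 0.28*0.04*0.96 + 0.7*0.04*0.04 = 0.098656
P(viral social-media post | traffic spike) = 0.011872/0.098656 ≈ 0.120

Now also conditioning on newsletter send≠true:
P(traffic spike | ¬newsletter send) = 0.07·0.96 + 0.28·0.04 = 0.067200 + 0.011200 = 0.078400
Restricting to configurations with viral social-media post present: 0.28·0.04 = 0.011200.
So P(viral social-media post | traffic spike, ¬newsletter send) = 0.011200/0.078400 ≈ 0.143.
With newsletter send excluded, viral social-media post must carry more of the explanatory weight for the traffic spike.

Pr(viral social-media post | traffic spike) ≈ 0.120; Pr(viral social-media post | traffic spike, ¬newsletter send) ≈ 0.143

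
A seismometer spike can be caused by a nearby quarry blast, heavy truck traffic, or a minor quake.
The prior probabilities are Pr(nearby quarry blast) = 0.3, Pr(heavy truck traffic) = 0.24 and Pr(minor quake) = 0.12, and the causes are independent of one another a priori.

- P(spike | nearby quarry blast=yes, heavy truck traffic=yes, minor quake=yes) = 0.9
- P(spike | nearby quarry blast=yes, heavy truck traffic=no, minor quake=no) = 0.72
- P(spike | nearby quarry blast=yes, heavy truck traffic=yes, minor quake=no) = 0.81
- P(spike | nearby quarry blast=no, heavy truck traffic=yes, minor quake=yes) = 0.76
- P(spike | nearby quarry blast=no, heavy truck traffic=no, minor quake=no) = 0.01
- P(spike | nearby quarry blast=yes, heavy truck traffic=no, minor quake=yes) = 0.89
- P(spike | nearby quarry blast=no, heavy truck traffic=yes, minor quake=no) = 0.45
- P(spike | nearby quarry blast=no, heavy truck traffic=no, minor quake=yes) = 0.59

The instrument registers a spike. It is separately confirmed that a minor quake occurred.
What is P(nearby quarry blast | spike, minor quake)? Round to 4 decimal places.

Weight on nearby quarry blast=true, given the evidence: 0.202920 + 0.064800 = 0.267720
Denominator P(spike | minor quake): 0.59·0.7·0.76 + 0.76·0.7·0.24 + 0.89·0.3·0.76 + 0.9·0.3·0.24 = 0.709280
P(nearby quarry blast | spike, minor quake) = 0.267720/0.709280 ≈ 0.3775

P(nearby quarry blast | spike, minor quake) ≈ 0.3775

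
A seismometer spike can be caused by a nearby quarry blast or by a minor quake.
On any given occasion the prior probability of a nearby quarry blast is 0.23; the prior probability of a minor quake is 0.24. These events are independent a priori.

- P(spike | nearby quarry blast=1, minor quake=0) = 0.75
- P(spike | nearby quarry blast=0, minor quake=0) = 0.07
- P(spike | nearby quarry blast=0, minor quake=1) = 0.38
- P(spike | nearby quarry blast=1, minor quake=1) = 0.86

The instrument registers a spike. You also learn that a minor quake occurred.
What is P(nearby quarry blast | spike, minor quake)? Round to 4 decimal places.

P(nearby quarry blast | spike, minor quake) ≈ 0.4033

Numerator (weight on configurations with nearby quarry blast): 0.86·0.23 = 0.197800
Denominator P(spike | minor quake): 0.38·0.77 + 0.86·0.23 = 0.490400
P(nearby quarry blast | spike, minor quake) = 0.197800/0.490400 ≈ 0.4033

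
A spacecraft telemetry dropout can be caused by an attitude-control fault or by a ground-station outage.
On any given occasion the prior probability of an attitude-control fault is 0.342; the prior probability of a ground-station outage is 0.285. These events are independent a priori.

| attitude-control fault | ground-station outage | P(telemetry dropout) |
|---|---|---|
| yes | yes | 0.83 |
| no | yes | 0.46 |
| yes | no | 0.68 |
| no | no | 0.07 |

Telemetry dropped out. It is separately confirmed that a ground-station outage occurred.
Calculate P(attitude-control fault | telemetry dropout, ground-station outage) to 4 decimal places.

P(attitude-control fault | telemetry dropout, ground-station outage) ≈ 0.4840

P(telemetry dropout | ground-station outage) = 0.46×0.658 + 0.83×0.342 = 0.302680 + 0.283860 = 0.586540
Restricting to configurations with attitude-control fault present: 0.83×0.342 = 0.283860.
So P(attitude-control fault | telemetry dropout, ground-station outage) = 0.283860/0.586540 ≈ 0.4840.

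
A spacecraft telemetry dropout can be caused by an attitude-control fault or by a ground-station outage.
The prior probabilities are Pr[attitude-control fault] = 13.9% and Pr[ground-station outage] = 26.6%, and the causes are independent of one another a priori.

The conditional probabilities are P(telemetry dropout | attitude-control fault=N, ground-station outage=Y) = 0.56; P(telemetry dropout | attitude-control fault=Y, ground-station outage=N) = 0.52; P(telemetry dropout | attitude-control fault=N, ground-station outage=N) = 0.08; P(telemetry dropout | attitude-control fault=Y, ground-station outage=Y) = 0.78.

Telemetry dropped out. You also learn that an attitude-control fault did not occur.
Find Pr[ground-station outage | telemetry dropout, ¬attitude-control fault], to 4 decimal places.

By total probability over both values of ground-station outage:
  P(telemetry dropout | ¬attitude-control fault) = 0.08×0.734 + 0.56×0.266
        = 0.058720 + 0.148960 = 0.207680
Keeping only the ground-station outage-present terms gives 0.148960, so
  P(ground-station outage | telemetry dropout, ¬attitude-control fault) = 0.148960 / 0.207680 ≈ 0.7173

Pr[ground-station outage | telemetry dropout, ¬attitude-control fault] ≈ 0.7173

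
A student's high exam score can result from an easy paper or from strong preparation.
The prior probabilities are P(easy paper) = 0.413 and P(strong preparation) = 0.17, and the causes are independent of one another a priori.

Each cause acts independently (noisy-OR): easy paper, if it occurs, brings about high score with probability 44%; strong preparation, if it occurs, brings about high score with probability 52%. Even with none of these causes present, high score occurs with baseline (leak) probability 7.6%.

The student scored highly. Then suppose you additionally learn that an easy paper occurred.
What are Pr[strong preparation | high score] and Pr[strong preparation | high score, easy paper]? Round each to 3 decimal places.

Under noisy-OR, P(high score | causes) = 1 − (1−0.076)·∏(1−qᵢ) over the active causes.
Numerator (weight on configurations with strong preparation): 0.055531 + 0.052772 = 0.108303
Denominator P(high score): 0.076*0.587*0.83 + 0.55648*0.587*0.17 + 0.48256*0.413*0.83 + 0.751629*0.413*0.17 = 0.310748
P(strong preparation | high score) = 0.108303/0.310748 ≈ 0.349

With the extra evidence:
Enumerate both values of strong preparation and weight by the priors:
  P(high score | easy paper) = 0.48256·0.83 + 0.751629·0.17
        = 0.400525 + 0.127777 = 0.528302
Keeping only the strong preparation-present terms gives 0.127777, so
  P(strong preparation | high score, easy paper) = 0.127777 / 0.528302 ≈ 0.242

Pr[strong preparation | high score] ≈ 0.349; Pr[strong preparation | high score, easy paper] ≈ 0.242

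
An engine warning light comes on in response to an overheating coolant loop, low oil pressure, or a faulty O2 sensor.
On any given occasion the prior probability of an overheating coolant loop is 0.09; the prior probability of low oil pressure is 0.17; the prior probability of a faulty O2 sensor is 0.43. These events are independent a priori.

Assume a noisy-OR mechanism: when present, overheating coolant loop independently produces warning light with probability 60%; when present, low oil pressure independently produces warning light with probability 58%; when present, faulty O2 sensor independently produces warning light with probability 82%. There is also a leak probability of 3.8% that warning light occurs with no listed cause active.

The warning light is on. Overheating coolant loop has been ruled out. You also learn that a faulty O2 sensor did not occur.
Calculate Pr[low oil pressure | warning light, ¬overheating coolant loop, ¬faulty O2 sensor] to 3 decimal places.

Under noisy-OR, P(warning light | causes) = 1 − (1−0.038)·∏(1−qᵢ) over the active causes.
P(warning light | ¬overheating coolant loop, ¬faulty O2 sensor) = 0.038·0.83 + 0.59596·0.17 = 0.031540 + 0.101313 = 0.132853
Restricting to configurations with low oil pressure present: 0.59596·0.17 = 0.101313.
P(low oil pressure | warning light, ¬overheating coolant loop, ¬faulty O2 sensor) = 0.101313 / 0.132853 ≈ 0.763

Pr[low oil pressure | warning light, ¬overheating coolant loop, ¬faulty O2 sensor] ≈ 0.763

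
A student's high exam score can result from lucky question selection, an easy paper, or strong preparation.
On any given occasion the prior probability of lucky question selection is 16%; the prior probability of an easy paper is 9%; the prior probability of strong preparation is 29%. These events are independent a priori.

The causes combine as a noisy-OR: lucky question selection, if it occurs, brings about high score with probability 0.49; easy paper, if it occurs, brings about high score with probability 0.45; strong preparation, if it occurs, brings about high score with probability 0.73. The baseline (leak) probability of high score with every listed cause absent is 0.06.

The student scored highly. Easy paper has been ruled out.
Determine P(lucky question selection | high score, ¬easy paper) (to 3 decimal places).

Under noisy-OR, P(high score | causes) = 1 − (1−0.06)·∏(1−qᵢ) over the active causes.
By total probability over the 4 (lucky question selection, strong preparation) configurations:
  P(high score | ¬easy paper) = 0.06·0.84·0.71 + 0.7462·0.84·0.29 + 0.5206·0.16·0.71 + 0.870562·0.16·0.29
        = 0.035784 + 0.181774 + 0.059140 + 0.040394 = 0.317092
Configurations with lucky question selection contribute 0.099534, so
  P(lucky question selection | high score, ¬easy paper) = 0.099534 / 0.317092 ≈ 0.314

P(lucky question selection | high score, ¬easy paper) ≈ 0.314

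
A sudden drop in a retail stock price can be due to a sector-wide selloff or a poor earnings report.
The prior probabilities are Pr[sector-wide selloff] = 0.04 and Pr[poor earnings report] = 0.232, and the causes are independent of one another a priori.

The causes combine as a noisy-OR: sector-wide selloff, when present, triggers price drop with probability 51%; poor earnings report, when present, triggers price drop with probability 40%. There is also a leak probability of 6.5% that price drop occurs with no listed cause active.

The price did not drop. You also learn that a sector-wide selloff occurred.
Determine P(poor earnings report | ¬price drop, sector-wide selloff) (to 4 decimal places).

Under noisy-OR, P(price drop | causes) = 1 − (1−0.065)·∏(1−qᵢ) over the active causes.
P(¬price drop | sector-wide selloff) = 0.45815×0.768 + 0.27489×0.232 = 0.351859 + 0.063774 = 0.415633
The poor earnings report-present share is 0.27489×0.232 = 0.063774.
Hence the posterior is 0.063774/0.415633 ≈ 0.1534.

P(poor earnings report | ¬price drop, sector-wide selloff) ≈ 0.1534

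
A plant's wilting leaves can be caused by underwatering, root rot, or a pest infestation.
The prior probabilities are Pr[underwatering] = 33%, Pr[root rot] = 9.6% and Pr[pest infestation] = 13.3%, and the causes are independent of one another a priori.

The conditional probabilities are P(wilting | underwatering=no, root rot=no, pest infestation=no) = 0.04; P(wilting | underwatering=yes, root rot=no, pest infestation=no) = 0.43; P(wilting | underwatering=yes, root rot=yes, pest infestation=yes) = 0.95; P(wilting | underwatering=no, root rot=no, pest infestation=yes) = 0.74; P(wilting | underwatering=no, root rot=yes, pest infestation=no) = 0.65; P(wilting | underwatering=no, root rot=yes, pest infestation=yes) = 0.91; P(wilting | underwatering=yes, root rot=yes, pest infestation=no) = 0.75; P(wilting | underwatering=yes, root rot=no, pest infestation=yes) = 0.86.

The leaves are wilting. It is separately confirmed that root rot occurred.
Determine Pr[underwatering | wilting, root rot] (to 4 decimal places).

Weight on underwatering=true, given the evidence: 0.214583 + 0.041696 = 0.256279
The normalizing constant is 0.65*0.67*0.867 + 0.91*0.67*0.133 + 0.75*0.33*0.867 + 0.95*0.33*0.133 = 0.714948
Posterior = 0.256279 / 0.714948 ≈ 0.3585

Pr[underwatering | wilting, root rot] ≈ 0.3585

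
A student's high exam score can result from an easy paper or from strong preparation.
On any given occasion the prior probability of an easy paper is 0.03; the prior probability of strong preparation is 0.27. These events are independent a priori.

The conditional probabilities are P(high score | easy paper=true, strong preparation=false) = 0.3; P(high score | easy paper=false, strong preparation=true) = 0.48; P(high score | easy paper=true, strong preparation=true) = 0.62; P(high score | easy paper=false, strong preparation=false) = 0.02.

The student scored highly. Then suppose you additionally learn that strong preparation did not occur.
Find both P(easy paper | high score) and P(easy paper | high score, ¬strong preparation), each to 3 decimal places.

P(easy paper | high score) ≈ 0.077; P(easy paper | high score, ¬strong preparation) ≈ 0.317

Enumerate the 4 (easy paper, strong preparation) configurations and weight by the priors:
  P(high score) = 0.02·0.97·0.73 + 0.48·0.97·0.27 + 0.3·0.03·0.73 + 0.62·0.03·0.27
        = 0.014162 + 0.125712 + 0.006570 + 0.005022 = 0.151466
The terms with easy paper present sum to 0.011592, so
  P(easy paper | high score) = 0.011592 / 0.151466 ≈ 0.077

With the extra evidence:
By total probability over both values of easy paper:
  P(high score | ¬strong preparation) = 0.02·0.97 + 0.3·0.03
        = 0.019400 + 0.009000 = 0.028400
Keeping only the easy paper-present terms gives 0.009000, so
  P(easy paper | high score, ¬strong preparation) = 0.009000 / 0.028400 ≈ 0.317
With strong preparation excluded, easy paper must carry more of the explanatory weight for the high score.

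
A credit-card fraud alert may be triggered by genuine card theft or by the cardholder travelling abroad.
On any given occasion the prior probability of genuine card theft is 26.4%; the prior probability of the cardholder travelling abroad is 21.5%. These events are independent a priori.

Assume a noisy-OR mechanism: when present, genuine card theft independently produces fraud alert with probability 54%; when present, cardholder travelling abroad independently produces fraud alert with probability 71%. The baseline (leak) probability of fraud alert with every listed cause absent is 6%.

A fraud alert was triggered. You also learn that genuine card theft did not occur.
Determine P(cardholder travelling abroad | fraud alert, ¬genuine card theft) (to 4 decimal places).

P(cardholder travelling abroad | fraud alert, ¬genuine card theft) ≈ 0.7685

Under noisy-OR, P(fraud alert | causes) = 1 − (1−0.06)·∏(1−qᵢ) over the active causes.
Enumerate both values of cardholder travelling abroad and weight by the priors:
  P(fraud alert | ¬genuine card theft) = 0.06×0.785 + 0.7274×0.215
        = 0.047100 + 0.156391 = 0.203491
Keeping only the cardholder travelling abroad-present terms gives 0.156391, so
  P(cardholder travelling abroad | fraud alert, ¬genuine card theft) = 0.156391 / 0.203491 ≈ 0.7685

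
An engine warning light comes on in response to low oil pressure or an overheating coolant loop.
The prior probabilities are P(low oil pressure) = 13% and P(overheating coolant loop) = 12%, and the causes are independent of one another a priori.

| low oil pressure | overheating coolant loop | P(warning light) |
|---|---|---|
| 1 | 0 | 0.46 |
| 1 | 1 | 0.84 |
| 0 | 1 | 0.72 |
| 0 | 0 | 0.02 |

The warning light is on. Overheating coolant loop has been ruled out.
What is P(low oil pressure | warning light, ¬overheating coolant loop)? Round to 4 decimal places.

For the numerator, keep only low oil pressure=true terms: 0.46×0.13 = 0.059800
The normalizing constant is 0.02×0.87 + 0.46×0.13 = 0.077200
P(low oil pressure | warning light, ¬overheating coolant loop) = 0.059800/0.077200 ≈ 0.7746

P(low oil pressure | warning light, ¬overheating coolant loop) ≈ 0.7746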